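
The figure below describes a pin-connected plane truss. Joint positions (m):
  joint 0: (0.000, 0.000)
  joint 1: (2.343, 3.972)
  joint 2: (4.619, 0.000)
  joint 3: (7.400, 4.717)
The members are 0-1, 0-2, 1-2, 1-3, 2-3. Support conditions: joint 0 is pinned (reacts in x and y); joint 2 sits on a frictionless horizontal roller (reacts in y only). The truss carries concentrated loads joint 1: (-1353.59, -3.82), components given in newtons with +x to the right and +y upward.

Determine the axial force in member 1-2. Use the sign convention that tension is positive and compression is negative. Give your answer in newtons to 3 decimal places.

N=4 nodes, M=5 members, R=3 reactions → 2N=8, M+R=8
member 0 (0-1): L=4.6116, (cx,cy)=(0.5081,0.8613)
member 1 (0-2): L=4.6190, (cx,cy)=(1.0000,0.0000)
member 2 (1-2): L=4.5779, (cx,cy)=(0.4972,-0.8677)
member 3 (1-3): L=5.1116, (cx,cy)=(0.9893,0.1457)
member 4 (2-3): L=5.4758, (cx,cy)=(0.5079,0.8614)
solve A·x = −loads:
  F[0-1] = -1353.5934 N (compression)
  F[0-2] = -665.8676 N (compression)
  F[1-2] = +1339.3058 N (tension)
  F[1-3] = -0.0000 N (compression)
  F[2-3] = -0.0000 N (compression)
  Rx@0 = +1353.5900 N
  Ry@0 = +1165.8701 N
  Ry@2 = -1162.0501 N

1339.306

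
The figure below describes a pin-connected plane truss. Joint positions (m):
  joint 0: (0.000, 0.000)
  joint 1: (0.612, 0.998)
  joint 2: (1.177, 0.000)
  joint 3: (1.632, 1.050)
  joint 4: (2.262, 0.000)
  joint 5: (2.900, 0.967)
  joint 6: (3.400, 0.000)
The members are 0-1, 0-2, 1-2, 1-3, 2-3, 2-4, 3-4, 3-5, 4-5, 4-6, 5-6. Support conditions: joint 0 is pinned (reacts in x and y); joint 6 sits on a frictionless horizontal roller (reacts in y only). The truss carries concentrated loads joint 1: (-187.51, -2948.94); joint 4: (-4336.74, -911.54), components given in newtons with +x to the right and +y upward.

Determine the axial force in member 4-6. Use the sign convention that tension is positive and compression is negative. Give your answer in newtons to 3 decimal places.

N=7 nodes, M=11 members, R=3 reactions → 2N=14, M+R=14
member 0 (0-1): L=1.1707, (cx,cy)=(0.5228,0.8525)
member 1 (0-2): L=1.1770, (cx,cy)=(1.0000,0.0000)
member 2 (1-2): L=1.1468, (cx,cy)=(0.4927,-0.8702)
member 3 (1-3): L=1.0213, (cx,cy)=(0.9987,0.0509)
member 4 (2-3): L=1.1443, (cx,cy)=(0.3976,0.9176)
member 5 (2-4): L=1.0850, (cx,cy)=(1.0000,0.0000)
member 6 (3-4): L=1.2245, (cx,cy)=(0.5145,-0.8575)
member 7 (3-5): L=1.2707, (cx,cy)=(0.9979,-0.0653)
member 8 (4-5): L=1.1585, (cx,cy)=(0.5507,0.8347)
member 9 (4-6): L=1.1380, (cx,cy)=(1.0000,0.0000)
member 10 (5-6): L=1.0886, (cx,cy)=(0.4593,-0.8883)
solve A·x = −loads:
  F[0-1] = -3259.0481 N (compression)
  F[0-2] = -2820.5424 N (compression)
  F[1-2] = -276.9548 N (compression)
  F[1-3] = -1381.5447 N (compression)
  F[2-3] = +262.6675 N (tension)
  F[2-4] = -3061.4256 N (compression)
  F[3-4] = -105.8404 N (compression)
  F[3-5] = -1223.4726 N (compression)
  F[4-5] = +1200.7923 N (tension)
  F[4-6] = +559.5717 N (tension)
  F[5-6] = -1218.3196 N (compression)
  Rx@0 = +4524.2500 N
  Ry@0 = +2778.2683 N
  Ry@6 = +1082.2117 N

559.572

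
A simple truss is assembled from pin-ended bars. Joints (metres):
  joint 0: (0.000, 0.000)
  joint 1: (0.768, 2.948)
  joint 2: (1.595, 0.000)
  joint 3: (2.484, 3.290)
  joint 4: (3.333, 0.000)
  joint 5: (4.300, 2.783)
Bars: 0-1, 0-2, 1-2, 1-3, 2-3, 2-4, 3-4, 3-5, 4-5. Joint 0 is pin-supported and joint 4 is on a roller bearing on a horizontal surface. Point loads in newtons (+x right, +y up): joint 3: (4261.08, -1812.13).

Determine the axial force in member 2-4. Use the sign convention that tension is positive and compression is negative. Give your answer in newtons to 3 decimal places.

N=6 nodes, M=9 members, R=3 reactions → 2N=12, M+R=12
member 0 (0-1): L=3.0464, (cx,cy)=(0.2521,0.9677)
member 1 (0-2): L=1.5950, (cx,cy)=(1.0000,0.0000)
member 2 (1-2): L=3.0618, (cx,cy)=(0.2701,-0.9628)
member 3 (1-3): L=1.7497, (cx,cy)=(0.9807,0.1955)
member 4 (2-3): L=3.4080, (cx,cy)=(0.2609,0.9654)
member 5 (2-4): L=1.7380, (cx,cy)=(1.0000,0.0000)
member 6 (3-4): L=3.3978, (cx,cy)=(0.2499,-0.9683)
member 7 (3-5): L=1.8854, (cx,cy)=(0.9632,-0.2689)
member 8 (4-5): L=2.9462, (cx,cy)=(0.3282,0.9446)
solve A·x = −loads:
  F[0-1] = +3869.4921 N (tension)
  F[0-2] = +3285.5765 N (tension)
  F[1-2] = -3491.9060 N (compression)
  F[1-3] = +1956.4101 N (tension)
  F[2-3] = +3482.6977 N (tension)
  F[2-4] = +1433.9174 N (tension)
  F[3-4] = -5738.6738 N (compression)
  F[3-5] = -0.0000 N (compression)
  F[4-5] = +0.0000 N (tension)
  Rx@0 = -4261.0800 N
  Ry@0 = -3744.5109 N
  Ry@4 = +5556.6409 N

1433.917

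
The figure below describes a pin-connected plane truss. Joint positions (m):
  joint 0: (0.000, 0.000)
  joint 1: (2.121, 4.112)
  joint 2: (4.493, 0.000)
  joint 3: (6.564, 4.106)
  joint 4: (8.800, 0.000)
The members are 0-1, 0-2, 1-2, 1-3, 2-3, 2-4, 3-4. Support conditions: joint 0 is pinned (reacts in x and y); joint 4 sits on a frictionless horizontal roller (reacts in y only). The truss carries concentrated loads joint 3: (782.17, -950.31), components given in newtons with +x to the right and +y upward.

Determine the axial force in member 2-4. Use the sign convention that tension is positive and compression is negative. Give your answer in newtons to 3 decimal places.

N=5 nodes, M=7 members, R=3 reactions → 2N=10, M+R=10
member 0 (0-1): L=4.6268, (cx,cy)=(0.4584,0.8887)
member 1 (0-2): L=4.4930, (cx,cy)=(1.0000,0.0000)
member 2 (1-2): L=4.7471, (cx,cy)=(0.4997,-0.8662)
member 3 (1-3): L=4.4430, (cx,cy)=(1.0000,-0.0014)
member 4 (2-3): L=4.5987, (cx,cy)=(0.4503,0.8929)
member 5 (2-4): L=4.3070, (cx,cy)=(1.0000,0.0000)
member 6 (3-4): L=4.6754, (cx,cy)=(0.4783,-0.8782)
solve A·x = −loads:
  F[0-1] = +138.9480 N (tension)
  F[0-2] = +718.4738 N (tension)
  F[1-2] = -142.7715 N (compression)
  F[1-3] = +135.0355 N (tension)
  F[2-3] = +138.5113 N (tension)
  F[2-4] = +584.7572 N (tension)
  F[3-4] = -1222.6953 N (compression)
  Rx@0 = -782.1700 N
  Ry@0 = -123.4883 N
  Ry@4 = +1073.7983 N

584.757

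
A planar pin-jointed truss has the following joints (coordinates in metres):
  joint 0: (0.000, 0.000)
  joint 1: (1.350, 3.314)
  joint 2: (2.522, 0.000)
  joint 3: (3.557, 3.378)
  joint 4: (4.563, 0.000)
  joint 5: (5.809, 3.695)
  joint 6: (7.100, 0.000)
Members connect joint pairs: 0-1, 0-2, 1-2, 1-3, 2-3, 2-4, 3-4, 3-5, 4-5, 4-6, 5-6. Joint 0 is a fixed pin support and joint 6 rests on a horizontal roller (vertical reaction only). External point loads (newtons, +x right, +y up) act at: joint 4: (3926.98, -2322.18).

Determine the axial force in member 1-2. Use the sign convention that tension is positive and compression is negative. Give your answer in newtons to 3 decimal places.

N=7 nodes, M=11 members, R=3 reactions → 2N=14, M+R=14
member 0 (0-1): L=3.5784, (cx,cy)=(0.3773,0.9261)
member 1 (0-2): L=2.5220, (cx,cy)=(1.0000,0.0000)
member 2 (1-2): L=3.5151, (cx,cy)=(0.3334,-0.9428)
member 3 (1-3): L=2.2079, (cx,cy)=(0.9996,0.0290)
member 4 (2-3): L=3.5330, (cx,cy)=(0.2930,0.9561)
member 5 (2-4): L=2.0410, (cx,cy)=(1.0000,0.0000)
member 6 (3-4): L=3.5246, (cx,cy)=(0.2854,-0.9584)
member 7 (3-5): L=2.2742, (cx,cy)=(0.9902,0.1394)
member 8 (4-5): L=3.8994, (cx,cy)=(0.3195,0.9476)
member 9 (4-6): L=2.5370, (cx,cy)=(1.0000,0.0000)
member 10 (5-6): L=3.9140, (cx,cy)=(0.3298,-0.9440)
solve A·x = −loads:
  F[0-1] = -895.9771 N (compression)
  F[0-2] = +4264.9976 N (tension)
  F[1-2] = +860.9057 N (tension)
  F[1-3] = -625.3194 N (compression)
  F[2-3] = -848.8878 N (compression)
  F[2-4] = +4800.7200 N (tension)
  F[3-4] = +707.7852 N (tension)
  F[3-5] = -1086.3624 N (compression)
  F[4-5] = +1734.7834 N (tension)
  F[4-6] = +521.4345 N (tension)
  F[5-6] = -1580.8795 N (compression)
  Rx@0 = -3926.9800 N
  Ry@0 = +829.7705 N
  Ry@6 = +1492.4095 N

860.906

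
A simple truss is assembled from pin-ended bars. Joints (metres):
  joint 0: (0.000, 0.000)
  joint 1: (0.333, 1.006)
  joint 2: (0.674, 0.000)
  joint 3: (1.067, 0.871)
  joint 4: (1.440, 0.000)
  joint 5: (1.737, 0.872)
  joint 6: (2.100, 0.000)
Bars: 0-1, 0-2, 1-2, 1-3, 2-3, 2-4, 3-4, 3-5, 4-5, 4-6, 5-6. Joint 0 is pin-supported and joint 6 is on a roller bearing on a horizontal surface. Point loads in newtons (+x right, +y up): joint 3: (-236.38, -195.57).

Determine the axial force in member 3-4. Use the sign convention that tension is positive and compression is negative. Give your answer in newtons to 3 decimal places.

-1.445

N=7 nodes, M=11 members, R=3 reactions → 2N=14, M+R=14
member 0 (0-1): L=1.0597, (cx,cy)=(0.3142,0.9493)
member 1 (0-2): L=0.6740, (cx,cy)=(1.0000,0.0000)
member 2 (1-2): L=1.0622, (cx,cy)=(0.3210,-0.9471)
member 3 (1-3): L=0.7463, (cx,cy)=(0.9835,-0.1809)
member 4 (2-3): L=0.9556, (cx,cy)=(0.4113,0.9115)
member 5 (2-4): L=0.7660, (cx,cy)=(1.0000,0.0000)
member 6 (3-4): L=0.9475, (cx,cy)=(0.3937,-0.9193)
member 7 (3-5): L=0.6700, (cx,cy)=(1.0000,0.0015)
member 8 (4-5): L=0.9212, (cx,cy)=(0.3224,0.9466)
member 9 (4-6): L=0.6600, (cx,cy)=(1.0000,0.0000)
member 10 (5-6): L=0.9445, (cx,cy)=(0.3843,-0.9232)
solve A·x = −loads:
  F[0-1] = -204.6083 N (compression)
  F[0-2] = -172.0828 N (compression)
  F[1-2] = +232.0527 N (tension)
  F[1-3] = -141.1199 N (compression)
  F[2-3] = -241.1059 N (compression)
  F[2-4] = +1.5735 N (tension)
  F[3-4] = -1.4449 N (compression)
  F[3-5] = -1.0047 N (compression)
  F[4-5] = +1.4032 N (tension)
  F[4-6] = +0.5523 N (tension)
  F[5-6] = -1.4371 N (compression)
  Rx@0 = +236.3800 N
  Ry@0 = +194.2432 N
  Ry@6 = +1.3268 N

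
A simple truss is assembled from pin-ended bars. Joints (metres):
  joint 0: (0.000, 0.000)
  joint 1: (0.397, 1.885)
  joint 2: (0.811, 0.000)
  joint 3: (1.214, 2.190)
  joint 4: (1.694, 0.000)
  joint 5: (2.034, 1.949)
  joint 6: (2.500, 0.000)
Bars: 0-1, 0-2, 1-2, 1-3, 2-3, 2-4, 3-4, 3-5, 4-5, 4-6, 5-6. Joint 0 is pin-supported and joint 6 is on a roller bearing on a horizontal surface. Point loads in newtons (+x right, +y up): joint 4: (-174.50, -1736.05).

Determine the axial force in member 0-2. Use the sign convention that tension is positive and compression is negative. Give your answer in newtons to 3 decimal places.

-56.621

N=7 nodes, M=11 members, R=3 reactions → 2N=14, M+R=14
member 0 (0-1): L=1.9264, (cx,cy)=(0.2061,0.9785)
member 1 (0-2): L=0.8110, (cx,cy)=(1.0000,0.0000)
member 2 (1-2): L=1.9299, (cx,cy)=(0.2145,-0.9767)
member 3 (1-3): L=0.8721, (cx,cy)=(0.9368,0.3497)
member 4 (2-3): L=2.2268, (cx,cy)=(0.1810,0.9835)
member 5 (2-4): L=0.8830, (cx,cy)=(1.0000,0.0000)
member 6 (3-4): L=2.2420, (cx,cy)=(0.2141,-0.9768)
member 7 (3-5): L=0.8547, (cx,cy)=(0.9594,-0.2820)
member 8 (4-5): L=1.9784, (cx,cy)=(0.1719,0.9851)
member 9 (4-6): L=0.8060, (cx,cy)=(1.0000,0.0000)
member 10 (5-6): L=2.0039, (cx,cy)=(0.2325,-0.9726)
solve A·x = −loads:
  F[0-1] = -571.9811 N (compression)
  F[0-2] = -56.6210 N (compression)
  F[1-2] = +487.9777 N (tension)
  F[1-3] = -237.5607 N (compression)
  F[2-3] = -484.6205 N (compression)
  F[2-4] = +135.7643 N (tension)
  F[3-4] = +712.2197 N (tension)
  F[3-5] = -482.3195 N (compression)
  F[4-5] = +1056.0562 N (tension)
  F[4-6] = +281.2611 N (tension)
  F[5-6] = -1209.5045 N (compression)
  Rx@0 = +174.5000 N
  Ry@0 = +559.7025 N
  Ry@6 = +1176.3475 N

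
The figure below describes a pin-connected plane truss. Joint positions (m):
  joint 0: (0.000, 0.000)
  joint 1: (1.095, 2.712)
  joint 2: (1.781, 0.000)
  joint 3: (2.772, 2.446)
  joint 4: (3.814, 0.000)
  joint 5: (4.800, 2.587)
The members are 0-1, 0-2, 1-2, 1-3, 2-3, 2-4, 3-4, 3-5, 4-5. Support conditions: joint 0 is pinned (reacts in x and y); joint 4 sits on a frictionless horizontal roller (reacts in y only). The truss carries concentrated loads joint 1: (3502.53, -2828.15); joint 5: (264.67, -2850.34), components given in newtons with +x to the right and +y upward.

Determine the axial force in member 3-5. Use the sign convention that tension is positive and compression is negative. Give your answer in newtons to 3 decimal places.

1391.165

N=6 nodes, M=9 members, R=3 reactions → 2N=12, M+R=12
member 0 (0-1): L=2.9247, (cx,cy)=(0.3744,0.9273)
member 1 (0-2): L=1.7810, (cx,cy)=(1.0000,0.0000)
member 2 (1-2): L=2.7974, (cx,cy)=(0.2452,-0.9695)
member 3 (1-3): L=1.6980, (cx,cy)=(0.9877,-0.1567)
member 4 (2-3): L=2.6391, (cx,cy)=(0.3755,0.9268)
member 5 (2-4): L=2.0330, (cx,cy)=(1.0000,0.0000)
member 6 (3-4): L=2.6587, (cx,cy)=(0.3919,-0.9200)
member 7 (3-5): L=2.0329, (cx,cy)=(0.9976,0.0694)
member 8 (4-5): L=2.7685, (cx,cy)=(0.3561,0.9344)
solve A·x = −loads:
  F[0-1] = +1499.8164 N (tension)
  F[0-2] = +3205.6759 N (tension)
  F[1-2] = -4032.3626 N (compression)
  F[1-3] = -1976.5697 N (compression)
  F[2-3] = +4217.8984 N (tension)
  F[2-4] = +633.0021 N (tension)
  F[3-4] = -4480.8681 N (compression)
  F[3-5] = +1391.1646 N (tension)
  F[4-5] = -3153.6107 N (compression)
  Rx@0 = -3767.2000 N
  Ry@0 = -1390.7336 N
  Ry@4 = +7069.2236 N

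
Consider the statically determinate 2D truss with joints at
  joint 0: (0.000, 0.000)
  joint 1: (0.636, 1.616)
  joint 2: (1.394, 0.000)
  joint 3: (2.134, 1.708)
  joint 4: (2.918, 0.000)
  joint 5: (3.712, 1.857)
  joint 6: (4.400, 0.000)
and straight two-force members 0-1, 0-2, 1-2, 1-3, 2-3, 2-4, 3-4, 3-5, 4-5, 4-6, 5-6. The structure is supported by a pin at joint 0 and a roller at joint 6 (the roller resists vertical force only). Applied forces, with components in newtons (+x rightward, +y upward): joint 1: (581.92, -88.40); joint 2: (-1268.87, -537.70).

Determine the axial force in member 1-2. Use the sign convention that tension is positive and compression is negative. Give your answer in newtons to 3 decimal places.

N=7 nodes, M=11 members, R=3 reactions → 2N=14, M+R=14
member 0 (0-1): L=1.7366, (cx,cy)=(0.3662,0.9305)
member 1 (0-2): L=1.3940, (cx,cy)=(1.0000,0.0000)
member 2 (1-2): L=1.7849, (cx,cy)=(0.4247,-0.9054)
member 3 (1-3): L=1.5008, (cx,cy)=(0.9981,0.0613)
member 4 (2-3): L=1.8614, (cx,cy)=(0.3975,0.9176)
member 5 (2-4): L=1.5240, (cx,cy)=(1.0000,0.0000)
member 6 (3-4): L=1.8793, (cx,cy)=(0.4172,-0.9088)
member 7 (3-5): L=1.5850, (cx,cy)=(0.9956,0.0940)
member 8 (4-5): L=2.0196, (cx,cy)=(0.3931,0.9195)
member 9 (4-6): L=1.4820, (cx,cy)=(1.0000,0.0000)
member 10 (5-6): L=1.9804, (cx,cy)=(0.3474,-0.9377)
solve A·x = −loads:
  F[0-1] = -246.3611 N (compression)
  F[0-2] = -596.7271 N (compression)
  F[1-2] = +106.8955 N (tension)
  F[1-3] = -718.8895 N (compression)
  F[2-3] = +480.5261 N (tension)
  F[2-4] = +526.5058 N (tension)
  F[3-4] = -470.9548 N (compression)
  F[3-5] = -331.5067 N (compression)
  F[4-5] = +465.5009 N (tension)
  F[4-6] = +147.0306 N (tension)
  F[5-6] = -423.2155 N (compression)
  Rx@0 = +686.9500 N
  Ry@0 = +229.2457 N
  Ry@6 = +396.8543 N

106.895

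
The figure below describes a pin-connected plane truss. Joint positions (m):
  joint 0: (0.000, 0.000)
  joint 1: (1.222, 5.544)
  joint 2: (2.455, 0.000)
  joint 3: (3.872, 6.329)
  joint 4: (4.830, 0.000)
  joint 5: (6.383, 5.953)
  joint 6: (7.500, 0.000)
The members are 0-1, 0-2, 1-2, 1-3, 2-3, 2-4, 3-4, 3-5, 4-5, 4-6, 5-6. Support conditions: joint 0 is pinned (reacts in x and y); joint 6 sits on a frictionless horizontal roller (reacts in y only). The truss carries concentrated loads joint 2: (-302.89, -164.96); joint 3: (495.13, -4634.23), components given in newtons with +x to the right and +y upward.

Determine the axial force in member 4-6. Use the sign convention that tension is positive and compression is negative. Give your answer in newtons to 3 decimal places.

N=7 nodes, M=11 members, R=3 reactions → 2N=14, M+R=14
member 0 (0-1): L=5.6771, (cx,cy)=(0.2153,0.9766)
member 1 (0-2): L=2.4550, (cx,cy)=(1.0000,0.0000)
member 2 (1-2): L=5.6795, (cx,cy)=(0.2171,-0.9761)
member 3 (1-3): L=2.7638, (cx,cy)=(0.9588,0.2840)
member 4 (2-3): L=6.4857, (cx,cy)=(0.2185,0.9758)
member 5 (2-4): L=2.3750, (cx,cy)=(1.0000,0.0000)
member 6 (3-4): L=6.4011, (cx,cy)=(0.1497,-0.9887)
member 7 (3-5): L=2.5390, (cx,cy)=(0.9890,-0.1481)
member 8 (4-5): L=6.1522, (cx,cy)=(0.2524,0.9676)
member 9 (4-6): L=2.6700, (cx,cy)=(1.0000,0.0000)
member 10 (5-6): L=6.0569, (cx,cy)=(0.1844,-0.9828)
solve A·x = −loads:
  F[0-1] = -1981.3157 N (compression)
  F[0-2] = +618.7213 N (tension)
  F[1-2] = +1738.2080 N (tension)
  F[1-3] = -838.3703 N (compression)
  F[2-3] = -1569.7138 N (compression)
  F[2-4] = +1641.9260 N (tension)
  F[3-4] = -2709.6998 N (compression)
  F[3-5] = -1250.1717 N (compression)
  F[4-5] = +2768.8487 N (tension)
  F[4-6] = +537.4508 N (tension)
  F[5-6] = -2914.3056 N (compression)
  Rx@0 = -192.2400 N
  Ry@0 = +1934.8709 N
  Ry@6 = +2864.3191 N

537.451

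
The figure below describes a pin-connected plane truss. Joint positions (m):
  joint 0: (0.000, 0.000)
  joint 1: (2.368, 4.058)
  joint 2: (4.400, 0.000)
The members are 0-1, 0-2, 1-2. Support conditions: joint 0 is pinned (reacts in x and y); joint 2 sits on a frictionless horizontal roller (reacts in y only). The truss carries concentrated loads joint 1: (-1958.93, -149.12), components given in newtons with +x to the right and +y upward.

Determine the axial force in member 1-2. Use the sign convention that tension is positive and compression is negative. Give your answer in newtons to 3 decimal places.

N=3 nodes, M=3 members, R=3 reactions → 2N=6, M+R=6
member 0 (0-1): L=4.6984, (cx,cy)=(0.5040,0.8637)
member 1 (0-2): L=4.4000, (cx,cy)=(1.0000,0.0000)
member 2 (1-2): L=4.5383, (cx,cy)=(0.4477,-0.8942)
solve A·x = −loads:
  F[0-1] = -2171.5067 N (compression)
  F[0-2] = -864.4833 N (compression)
  F[1-2] = +1930.7607 N (tension)
  Rx@0 = +1958.9300 N
  Ry@0 = +1875.5340 N
  Ry@2 = -1726.4140 N

1930.761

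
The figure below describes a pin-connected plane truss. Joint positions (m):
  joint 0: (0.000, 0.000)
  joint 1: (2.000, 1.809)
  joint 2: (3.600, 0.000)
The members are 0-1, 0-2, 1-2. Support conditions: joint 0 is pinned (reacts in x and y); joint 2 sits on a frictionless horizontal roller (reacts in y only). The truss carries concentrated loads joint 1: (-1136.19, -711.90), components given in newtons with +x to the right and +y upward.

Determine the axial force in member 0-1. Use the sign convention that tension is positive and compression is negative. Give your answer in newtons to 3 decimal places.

N=3 nodes, M=3 members, R=3 reactions → 2N=6, M+R=6
member 0 (0-1): L=2.6968, (cx,cy)=(0.7416,0.6708)
member 1 (0-2): L=3.6000, (cx,cy)=(1.0000,0.0000)
member 2 (1-2): L=2.4151, (cx,cy)=(0.6625,-0.7491)
solve A·x = −loads:
  F[0-1] = -1322.7890 N (compression)
  F[0-2] = -155.1668 N (compression)
  F[1-2] = +234.2100 N (tension)
  Rx@0 = +1136.1900 N
  Ry@0 = +887.3355 N
  Ry@2 = -175.4355 N

-1322.789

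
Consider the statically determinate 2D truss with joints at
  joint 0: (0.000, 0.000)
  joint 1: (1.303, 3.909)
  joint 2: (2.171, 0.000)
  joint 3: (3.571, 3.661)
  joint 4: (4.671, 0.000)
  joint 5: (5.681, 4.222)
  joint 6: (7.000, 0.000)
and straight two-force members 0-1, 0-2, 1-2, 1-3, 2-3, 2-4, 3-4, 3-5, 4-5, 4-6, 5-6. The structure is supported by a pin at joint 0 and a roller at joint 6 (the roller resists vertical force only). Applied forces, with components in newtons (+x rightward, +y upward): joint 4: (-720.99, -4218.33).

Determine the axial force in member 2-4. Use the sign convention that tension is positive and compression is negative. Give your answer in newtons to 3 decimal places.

648.006

N=7 nodes, M=11 members, R=3 reactions → 2N=14, M+R=14
member 0 (0-1): L=4.1204, (cx,cy)=(0.3162,0.9487)
member 1 (0-2): L=2.1710, (cx,cy)=(1.0000,0.0000)
member 2 (1-2): L=4.0042, (cx,cy)=(0.2168,-0.9762)
member 3 (1-3): L=2.2815, (cx,cy)=(0.9941,-0.1087)
member 4 (2-3): L=3.9196, (cx,cy)=(0.3572,0.9340)
member 5 (2-4): L=2.5000, (cx,cy)=(1.0000,0.0000)
member 6 (3-4): L=3.8227, (cx,cy)=(0.2878,-0.9577)
member 7 (3-5): L=2.1833, (cx,cy)=(0.9664,0.2569)
member 8 (4-5): L=4.3411, (cx,cy)=(0.2327,0.9726)
member 9 (4-6): L=2.3290, (cx,cy)=(1.0000,0.0000)
member 10 (5-6): L=4.4232, (cx,cy)=(0.2982,-0.9545)
solve A·x = −loads:
  F[0-1] = -1479.4175 N (compression)
  F[0-2] = -253.1571 N (compression)
  F[1-2] = +1527.1666 N (tension)
  F[1-3] = -803.6414 N (compression)
  F[2-3] = -1596.1449 N (compression)
  F[2-4] = +648.0058 N (tension)
  F[3-4] = +1005.1276 N (tension)
  F[3-5] = -1715.8369 N (compression)
  F[4-5] = +3347.5780 N (tension)
  F[4-6] = +879.3848 N (tension)
  F[5-6] = -2948.9987 N (compression)
  Rx@0 = +720.9900 N
  Ry@0 = +1403.4987 N
  Ry@6 = +2814.8313 N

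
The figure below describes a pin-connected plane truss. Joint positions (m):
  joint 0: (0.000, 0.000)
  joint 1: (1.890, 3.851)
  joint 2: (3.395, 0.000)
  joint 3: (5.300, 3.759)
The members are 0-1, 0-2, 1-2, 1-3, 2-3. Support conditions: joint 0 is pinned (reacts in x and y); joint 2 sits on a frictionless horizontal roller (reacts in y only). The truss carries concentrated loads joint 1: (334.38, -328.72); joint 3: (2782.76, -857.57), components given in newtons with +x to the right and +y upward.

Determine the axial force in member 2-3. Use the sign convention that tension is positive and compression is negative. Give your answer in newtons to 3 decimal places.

-865.408

N=4 nodes, M=5 members, R=3 reactions → 2N=8, M+R=8
member 0 (0-1): L=4.2898, (cx,cy)=(0.4406,0.8977)
member 1 (0-2): L=3.3950, (cx,cy)=(1.0000,0.0000)
member 2 (1-2): L=4.1346, (cx,cy)=(0.3640,-0.9314)
member 3 (1-3): L=3.4112, (cx,cy)=(0.9996,-0.0270)
member 4 (2-3): L=4.2142, (cx,cy)=(0.4520,0.8920)
solve A·x = −loads:
  F[0-1] = +4228.3987 N (tension)
  F[0-2] = +1254.1880 N (tension)
  F[1-2] = -4520.3362 N (compression)
  F[1-3] = +3175.1206 N (tension)
  F[2-3] = -865.4076 N (compression)
  Rx@0 = -3117.1400 N
  Ry@0 = -3795.8879 N
  Ry@2 = +4982.1779 N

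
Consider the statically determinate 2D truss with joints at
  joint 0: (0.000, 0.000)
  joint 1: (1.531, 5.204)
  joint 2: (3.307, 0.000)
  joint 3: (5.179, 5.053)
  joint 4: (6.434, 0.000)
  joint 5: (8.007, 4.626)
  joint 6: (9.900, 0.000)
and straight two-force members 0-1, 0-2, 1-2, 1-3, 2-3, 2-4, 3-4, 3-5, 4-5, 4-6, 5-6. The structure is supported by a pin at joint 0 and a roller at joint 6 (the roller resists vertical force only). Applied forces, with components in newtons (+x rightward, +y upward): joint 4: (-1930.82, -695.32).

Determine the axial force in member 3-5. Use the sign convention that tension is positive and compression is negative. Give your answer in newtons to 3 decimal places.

N=7 nodes, M=11 members, R=3 reactions → 2N=14, M+R=14
member 0 (0-1): L=5.4245, (cx,cy)=(0.2822,0.9593)
member 1 (0-2): L=3.3070, (cx,cy)=(1.0000,0.0000)
member 2 (1-2): L=5.4987, (cx,cy)=(0.3230,-0.9464)
member 3 (1-3): L=3.6511, (cx,cy)=(0.9991,-0.0414)
member 4 (2-3): L=5.3886, (cx,cy)=(0.3474,0.9377)
member 5 (2-4): L=3.1270, (cx,cy)=(1.0000,0.0000)
member 6 (3-4): L=5.2065, (cx,cy)=(0.2410,-0.9705)
member 7 (3-5): L=2.8601, (cx,cy)=(0.9888,-0.1493)
member 8 (4-5): L=4.8861, (cx,cy)=(0.3219,0.9468)
member 9 (4-6): L=3.4660, (cx,cy)=(1.0000,0.0000)
member 10 (5-6): L=4.9983, (cx,cy)=(0.3787,-0.9255)
solve A·x = −loads:
  F[0-1] = -253.7484 N (compression)
  F[0-2] = -1859.2030 N (compression)
  F[1-2] = +264.0808 N (tension)
  F[1-3] = -157.0455 N (compression)
  F[2-3] = -266.5272 N (compression)
  F[2-4] = -1681.3176 N (compression)
  F[3-4] = +300.9302 N (tension)
  F[3-5] = -325.6901 N (compression)
  F[4-5] = +425.9387 N (tension)
  F[4-6] = +184.9165 N (tension)
  F[5-6] = -488.2588 N (compression)
  Rx@0 = +1930.8200 N
  Ry@0 = +243.4322 N
  Ry@6 = +451.8878 N

-325.690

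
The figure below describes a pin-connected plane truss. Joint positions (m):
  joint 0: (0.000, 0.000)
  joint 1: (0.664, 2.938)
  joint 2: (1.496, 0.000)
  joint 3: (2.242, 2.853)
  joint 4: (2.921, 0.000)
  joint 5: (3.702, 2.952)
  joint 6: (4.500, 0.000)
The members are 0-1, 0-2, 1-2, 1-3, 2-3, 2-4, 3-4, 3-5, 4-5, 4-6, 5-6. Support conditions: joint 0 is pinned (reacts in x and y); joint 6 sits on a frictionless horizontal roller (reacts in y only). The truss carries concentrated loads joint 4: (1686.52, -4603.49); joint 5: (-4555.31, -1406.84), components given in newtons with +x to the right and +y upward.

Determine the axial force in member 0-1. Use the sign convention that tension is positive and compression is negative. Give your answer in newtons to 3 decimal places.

-4975.475

N=7 nodes, M=11 members, R=3 reactions → 2N=14, M+R=14
member 0 (0-1): L=3.0121, (cx,cy)=(0.2204,0.9754)
member 1 (0-2): L=1.4960, (cx,cy)=(1.0000,0.0000)
member 2 (1-2): L=3.0535, (cx,cy)=(0.2725,-0.9622)
member 3 (1-3): L=1.5803, (cx,cy)=(0.9986,-0.0538)
member 4 (2-3): L=2.9489, (cx,cy)=(0.2530,0.9675)
member 5 (2-4): L=1.4250, (cx,cy)=(1.0000,0.0000)
member 6 (3-4): L=2.9327, (cx,cy)=(0.2315,-0.9728)
member 7 (3-5): L=1.4634, (cx,cy)=(0.9977,0.0677)
member 8 (4-5): L=3.0536, (cx,cy)=(0.2558,0.9667)
member 9 (4-6): L=1.5790, (cx,cy)=(1.0000,0.0000)
member 10 (5-6): L=3.0580, (cx,cy)=(0.2610,-0.9654)
solve A·x = −loads:
  F[0-1] = -4975.4753 N (compression)
  F[0-2] = -1771.9749 N (compression)
  F[1-2] = +5184.4053 N (tension)
  F[1-3] = -2513.0542 N (compression)
  F[2-3] = -5155.9552 N (compression)
  F[2-4] = +944.9490 N (tension)
  F[3-4] = +4647.7946 N (tension)
  F[3-5] = -4901.0639 N (compression)
  F[4-5] = +84.8053 N (tension)
  F[4-6] = +312.8348 N (tension)
  F[5-6] = -1198.7916 N (compression)
  Rx@0 = +2868.7900 N
  Ry@0 = +4853.0765 N
  Ry@6 = +1157.2535 N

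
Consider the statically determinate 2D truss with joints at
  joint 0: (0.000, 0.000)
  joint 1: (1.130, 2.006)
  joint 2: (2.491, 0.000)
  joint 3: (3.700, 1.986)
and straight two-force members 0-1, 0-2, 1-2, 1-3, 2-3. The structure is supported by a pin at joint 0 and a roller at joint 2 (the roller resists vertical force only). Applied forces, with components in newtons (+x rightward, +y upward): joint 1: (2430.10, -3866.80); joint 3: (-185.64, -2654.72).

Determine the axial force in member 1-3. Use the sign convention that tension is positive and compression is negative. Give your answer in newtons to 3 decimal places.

1423.749

N=4 nodes, M=5 members, R=3 reactions → 2N=8, M+R=8
member 0 (0-1): L=2.3024, (cx,cy)=(0.4908,0.8713)
member 1 (0-2): L=2.4910, (cx,cy)=(1.0000,0.0000)
member 2 (1-2): L=2.4241, (cx,cy)=(0.5614,-0.8275)
member 3 (1-3): L=2.5701, (cx,cy)=(1.0000,-0.0078)
member 4 (2-3): L=2.3251, (cx,cy)=(0.5200,0.8542)
solve A·x = −loads:
  F[0-1] = +1130.2090 N (tension)
  F[0-2] = +1689.7565 N (tension)
  F[1-2] = -5876.1353 N (compression)
  F[1-3] = +1423.7493 N (tension)
  F[2-3] = -3094.9686 N (compression)
  Rx@0 = -2244.4600 N
  Ry@0 = -984.7215 N
  Ry@2 = +7506.2415 N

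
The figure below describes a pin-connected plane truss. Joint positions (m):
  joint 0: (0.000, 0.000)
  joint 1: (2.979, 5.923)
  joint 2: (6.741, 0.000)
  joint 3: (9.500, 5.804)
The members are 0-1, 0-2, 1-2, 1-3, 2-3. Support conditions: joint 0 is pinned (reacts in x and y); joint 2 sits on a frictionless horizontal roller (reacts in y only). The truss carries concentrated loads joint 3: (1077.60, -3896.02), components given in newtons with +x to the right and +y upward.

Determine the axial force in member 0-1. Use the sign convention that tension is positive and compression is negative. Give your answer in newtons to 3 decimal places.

2823.472

N=4 nodes, M=5 members, R=3 reactions → 2N=8, M+R=8
member 0 (0-1): L=6.6300, (cx,cy)=(0.4493,0.8934)
member 1 (0-2): L=6.7410, (cx,cy)=(1.0000,0.0000)
member 2 (1-2): L=7.0167, (cx,cy)=(0.5361,-0.8441)
member 3 (1-3): L=6.5221, (cx,cy)=(0.9998,-0.0182)
member 4 (2-3): L=6.4264, (cx,cy)=(0.4293,0.9032)
solve A·x = −loads:
  F[0-1] = +2823.4716 N (tension)
  F[0-2] = -191.0535 N (compression)
  F[1-2] = -3050.9752 N (compression)
  F[1-3] = +2904.9076 N (tension)
  F[2-3] = -4255.1231 N (compression)
  Rx@0 = -1077.6000 N
  Ry@0 = -2522.4017 N
  Ry@2 = +6418.4217 N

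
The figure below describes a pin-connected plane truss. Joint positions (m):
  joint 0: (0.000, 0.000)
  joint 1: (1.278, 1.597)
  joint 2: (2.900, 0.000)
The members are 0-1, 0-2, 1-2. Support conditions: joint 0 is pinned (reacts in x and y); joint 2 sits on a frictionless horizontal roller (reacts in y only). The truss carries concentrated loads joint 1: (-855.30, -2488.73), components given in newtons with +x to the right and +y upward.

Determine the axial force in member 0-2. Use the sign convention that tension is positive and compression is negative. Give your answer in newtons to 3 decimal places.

635.548

N=3 nodes, M=3 members, R=3 reactions → 2N=6, M+R=6
member 0 (0-1): L=2.0454, (cx,cy)=(0.6248,0.7808)
member 1 (0-2): L=2.9000, (cx,cy)=(1.0000,0.0000)
member 2 (1-2): L=2.2762, (cx,cy)=(0.7126,-0.7016)
solve A·x = −loads:
  F[0-1] = -2386.0665 N (compression)
  F[0-2] = +635.5485 N (tension)
  F[1-2] = -891.9015 N (compression)
  Rx@0 = +855.3000 N
  Ry@0 = +1862.9773 N
  Ry@2 = +625.7527 N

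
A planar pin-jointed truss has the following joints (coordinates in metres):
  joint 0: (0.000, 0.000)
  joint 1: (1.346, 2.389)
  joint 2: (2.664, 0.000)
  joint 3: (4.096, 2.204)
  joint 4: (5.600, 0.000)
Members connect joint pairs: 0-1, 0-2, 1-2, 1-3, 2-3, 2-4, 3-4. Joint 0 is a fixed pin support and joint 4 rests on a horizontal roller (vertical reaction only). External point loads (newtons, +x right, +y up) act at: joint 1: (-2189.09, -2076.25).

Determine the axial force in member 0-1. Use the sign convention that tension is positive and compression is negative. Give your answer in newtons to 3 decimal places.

N=5 nodes, M=7 members, R=3 reactions → 2N=10, M+R=10
member 0 (0-1): L=2.7421, (cx,cy)=(0.4909,0.8712)
member 1 (0-2): L=2.6640, (cx,cy)=(1.0000,0.0000)
member 2 (1-2): L=2.7285, (cx,cy)=(0.4831,-0.8756)
member 3 (1-3): L=2.7562, (cx,cy)=(0.9977,-0.0671)
member 4 (2-3): L=2.6284, (cx,cy)=(0.5448,0.8385)
member 5 (2-4): L=2.9360, (cx,cy)=(1.0000,0.0000)
member 6 (3-4): L=2.6683, (cx,cy)=(0.5637,-0.8260)
solve A·x = −loads:
  F[0-1] = -2882.2206 N (compression)
  F[0-2] = -774.3026 N (compression)
  F[1-2] = +453.9844 N (tension)
  F[1-3] = +556.2563 N (tension)
  F[2-3] = -474.0378 N (compression)
  F[2-4] = -296.7329 N (compression)
  F[3-4] = +526.4372 N (tension)
  Rx@0 = +2189.0900 N
  Ry@0 = +2511.0899 N
  Ry@4 = -434.8399 N

-2882.221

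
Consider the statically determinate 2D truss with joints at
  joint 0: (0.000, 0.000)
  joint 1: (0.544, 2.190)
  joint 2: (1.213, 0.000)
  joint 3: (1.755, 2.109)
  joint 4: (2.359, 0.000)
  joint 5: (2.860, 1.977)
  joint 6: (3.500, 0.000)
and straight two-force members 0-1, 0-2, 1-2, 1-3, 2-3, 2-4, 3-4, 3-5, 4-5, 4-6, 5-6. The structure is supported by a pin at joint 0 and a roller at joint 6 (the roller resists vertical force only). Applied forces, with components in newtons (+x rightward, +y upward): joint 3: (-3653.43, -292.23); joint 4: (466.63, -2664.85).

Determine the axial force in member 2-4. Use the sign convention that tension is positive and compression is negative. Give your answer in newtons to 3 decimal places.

N=7 nodes, M=11 members, R=3 reactions → 2N=14, M+R=14
member 0 (0-1): L=2.2566, (cx,cy)=(0.2411,0.9705)
member 1 (0-2): L=1.2130, (cx,cy)=(1.0000,0.0000)
member 2 (1-2): L=2.2899, (cx,cy)=(0.2922,-0.9564)
member 3 (1-3): L=1.2137, (cx,cy)=(0.9978,-0.0667)
member 4 (2-3): L=2.1775, (cx,cy)=(0.2489,0.9685)
member 5 (2-4): L=1.1460, (cx,cy)=(1.0000,0.0000)
member 6 (3-4): L=2.1938, (cx,cy)=(0.2753,-0.9614)
member 7 (3-5): L=1.1129, (cx,cy)=(0.9929,-0.1186)
member 8 (4-5): L=2.0395, (cx,cy)=(0.2456,0.9694)
member 9 (4-6): L=1.1410, (cx,cy)=(1.0000,0.0000)
member 10 (5-6): L=2.0780, (cx,cy)=(0.3080,-0.9514)
solve A·x = −loads:
  F[0-1] = -3313.6220 N (compression)
  F[0-2] = -2387.9668 N (compression)
  F[1-2] = +3489.7686 N (tension)
  F[1-3] = -1822.4390 N (compression)
  F[2-3] = -3445.9691 N (compression)
  F[2-4] = -510.7028 N (compression)
  F[3-4] = +3023.1829 N (tension)
  F[3-5] = +146.0114 N (tension)
  F[4-5] = -249.1257 N (compression)
  F[4-6] = -83.7831 N (compression)
  F[5-6] = +272.0346 N (tension)
  Rx@0 = +3186.8000 N
  Ry@0 = +3215.8912 N
  Ry@6 = -258.8112 N

-510.703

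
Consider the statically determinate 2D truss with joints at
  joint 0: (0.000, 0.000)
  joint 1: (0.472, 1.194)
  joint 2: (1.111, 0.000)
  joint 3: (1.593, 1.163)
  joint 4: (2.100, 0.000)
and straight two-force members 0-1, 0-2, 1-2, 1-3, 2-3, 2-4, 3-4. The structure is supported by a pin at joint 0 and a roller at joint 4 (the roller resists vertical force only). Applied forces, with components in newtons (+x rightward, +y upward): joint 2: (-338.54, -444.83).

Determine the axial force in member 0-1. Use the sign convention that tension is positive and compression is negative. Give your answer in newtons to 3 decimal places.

-225.269

N=5 nodes, M=7 members, R=3 reactions → 2N=10, M+R=10
member 0 (0-1): L=1.2839, (cx,cy)=(0.3676,0.9300)
member 1 (0-2): L=1.1110, (cx,cy)=(1.0000,0.0000)
member 2 (1-2): L=1.3542, (cx,cy)=(0.4719,-0.8817)
member 3 (1-3): L=1.1214, (cx,cy)=(0.9996,-0.0276)
member 4 (2-3): L=1.2589, (cx,cy)=(0.3829,0.9238)
member 5 (2-4): L=0.9890, (cx,cy)=(1.0000,0.0000)
member 6 (3-4): L=1.2687, (cx,cy)=(0.3996,-0.9167)
solve A·x = −loads:
  F[0-1] = -225.2686 N (compression)
  F[0-2] = -255.7251 N (compression)
  F[1-2] = +243.8140 N (tension)
  F[1-3] = -197.9348 N (compression)
  F[2-3] = +248.8241 N (tension)
  F[2-4] = +102.5928 N (tension)
  F[3-4] = -256.7264 N (compression)
  Rx@0 = +338.5400 N
  Ry@0 = +209.4937 N
  Ry@4 = +235.3363 N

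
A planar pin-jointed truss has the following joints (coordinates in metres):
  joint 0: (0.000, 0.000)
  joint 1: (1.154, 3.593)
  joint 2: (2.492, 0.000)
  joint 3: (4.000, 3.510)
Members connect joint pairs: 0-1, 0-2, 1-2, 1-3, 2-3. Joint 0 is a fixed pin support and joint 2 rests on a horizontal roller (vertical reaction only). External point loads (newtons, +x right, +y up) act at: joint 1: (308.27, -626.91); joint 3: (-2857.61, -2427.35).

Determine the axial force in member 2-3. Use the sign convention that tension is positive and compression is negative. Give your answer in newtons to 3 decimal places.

N=4 nodes, M=5 members, R=3 reactions → 2N=8, M+R=8
member 0 (0-1): L=3.7738, (cx,cy)=(0.3058,0.9521)
member 1 (0-2): L=2.4920, (cx,cy)=(1.0000,0.0000)
member 2 (1-2): L=3.8340, (cx,cy)=(0.3490,-0.9371)
member 3 (1-3): L=2.8472, (cx,cy)=(0.9996,-0.0292)
member 4 (2-3): L=3.8202, (cx,cy)=(0.3947,0.9188)
solve A·x = −loads:
  F[0-1] = -2571.3941 N (compression)
  F[0-2] = -1763.0212 N (compression)
  F[1-2] = +1999.2706 N (tension)
  F[1-3] = -1793.0538 N (compression)
  F[2-3] = -2698.7808 N (compression)
  Rx@0 = +2549.3400 N
  Ry@0 = +2448.2178 N
  Ry@2 = +606.0422 N

-2698.781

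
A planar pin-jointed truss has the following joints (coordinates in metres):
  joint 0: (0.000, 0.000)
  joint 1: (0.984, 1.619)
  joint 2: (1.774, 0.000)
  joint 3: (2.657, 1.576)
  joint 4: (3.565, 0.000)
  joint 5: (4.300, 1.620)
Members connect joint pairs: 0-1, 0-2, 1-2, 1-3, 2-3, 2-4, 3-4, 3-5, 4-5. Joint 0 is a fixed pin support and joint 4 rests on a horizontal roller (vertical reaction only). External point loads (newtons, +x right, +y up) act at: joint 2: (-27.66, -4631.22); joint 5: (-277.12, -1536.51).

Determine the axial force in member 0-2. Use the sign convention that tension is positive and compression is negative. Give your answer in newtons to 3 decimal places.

N=6 nodes, M=9 members, R=3 reactions → 2N=12, M+R=12
member 0 (0-1): L=1.8946, (cx,cy)=(0.5194,0.8545)
member 1 (0-2): L=1.7740, (cx,cy)=(1.0000,0.0000)
member 2 (1-2): L=1.8015, (cx,cy)=(0.4385,-0.8987)
member 3 (1-3): L=1.6736, (cx,cy)=(0.9997,-0.0257)
member 4 (2-3): L=1.8065, (cx,cy)=(0.4888,0.8724)
member 5 (2-4): L=1.7910, (cx,cy)=(1.0000,0.0000)
member 6 (3-4): L=1.8189, (cx,cy)=(0.4992,-0.8665)
member 7 (3-5): L=1.6436, (cx,cy)=(0.9996,0.0268)
member 8 (4-5): L=1.7789, (cx,cy)=(0.4132,0.9107)
solve A·x = −loads:
  F[0-1] = -2499.3379 N (compression)
  F[0-2] = +993.3199 N (tension)
  F[1-2] = +2444.2796 N (tension)
  F[1-3] = -2370.7799 N (compression)
  F[2-3] = +2790.5812 N (tension)
  F[2-4] = +728.8724 N (tension)
  F[3-4] = -2866.8200 N (compression)
  F[3-5] = +425.3186 N (tension)
  F[4-5] = -1699.7612 N (compression)
  Rx@0 = +304.7800 N
  Ry@0 = +2135.7965 N
  Ry@4 = +4031.9335 N

993.320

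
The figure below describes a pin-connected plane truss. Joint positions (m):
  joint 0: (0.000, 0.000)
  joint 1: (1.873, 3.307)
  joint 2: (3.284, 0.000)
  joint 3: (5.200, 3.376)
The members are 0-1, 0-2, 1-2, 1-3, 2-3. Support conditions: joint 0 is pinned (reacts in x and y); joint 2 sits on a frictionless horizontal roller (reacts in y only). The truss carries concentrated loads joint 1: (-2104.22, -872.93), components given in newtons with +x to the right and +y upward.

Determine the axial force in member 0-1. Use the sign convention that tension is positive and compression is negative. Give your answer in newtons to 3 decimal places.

-2866.257

N=4 nodes, M=5 members, R=3 reactions → 2N=8, M+R=8
member 0 (0-1): L=3.8006, (cx,cy)=(0.4928,0.8701)
member 1 (0-2): L=3.2840, (cx,cy)=(1.0000,0.0000)
member 2 (1-2): L=3.5954, (cx,cy)=(0.3924,-0.9198)
member 3 (1-3): L=3.3277, (cx,cy)=(0.9998,0.0207)
member 4 (2-3): L=3.8818, (cx,cy)=(0.4936,0.8697)
solve A·x = −loads:
  F[0-1] = -2866.2565 N (compression)
  F[0-2] = -691.6714 N (compression)
  F[1-2] = +1762.4813 N (tension)
  F[1-3] = -0.0000 N (compression)
  F[2-3] = -0.0000 N (compression)
  Rx@0 = +2104.2200 N
  Ry@0 = +2494.0194 N
  Ry@2 = -1621.0894 N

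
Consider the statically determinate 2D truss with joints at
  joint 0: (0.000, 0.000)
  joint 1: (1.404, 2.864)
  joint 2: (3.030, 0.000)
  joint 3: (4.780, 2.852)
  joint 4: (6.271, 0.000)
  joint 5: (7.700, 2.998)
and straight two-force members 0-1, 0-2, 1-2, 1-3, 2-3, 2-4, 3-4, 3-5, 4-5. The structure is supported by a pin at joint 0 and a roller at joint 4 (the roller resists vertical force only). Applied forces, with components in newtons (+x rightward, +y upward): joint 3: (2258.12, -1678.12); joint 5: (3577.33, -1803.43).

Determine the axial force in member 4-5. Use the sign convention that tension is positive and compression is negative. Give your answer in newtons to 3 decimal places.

N=6 nodes, M=9 members, R=3 reactions → 2N=12, M+R=12
member 0 (0-1): L=3.1896, (cx,cy)=(0.4402,0.8979)
member 1 (0-2): L=3.0300, (cx,cy)=(1.0000,0.0000)
member 2 (1-2): L=3.2934, (cx,cy)=(0.4937,-0.8696)
member 3 (1-3): L=3.3760, (cx,cy)=(1.0000,-0.0036)
member 4 (2-3): L=3.3461, (cx,cy)=(0.5230,0.8523)
member 5 (2-4): L=3.2410, (cx,cy)=(1.0000,0.0000)
member 6 (3-4): L=3.2182, (cx,cy)=(0.4633,-0.8862)
member 7 (3-5): L=2.9236, (cx,cy)=(0.9988,0.0499)
member 8 (4-5): L=3.3212, (cx,cy)=(0.4303,0.9027)
solve A·x = −loads:
  F[0-1] = +3061.7352 N (tension)
  F[0-2] = +4487.7445 N (tension)
  F[1-2] = -3173.2446 N (compression)
  F[1-3] = +2914.4095 N (tension)
  F[2-3] = +3237.6066 N (tension)
  F[2-4] = +1227.8020 N (tension)
  F[3-4] = -4739.3500 N (compression)
  F[3-5] = +4550.9401 N (tension)
  F[4-5] = -2249.5793 N (compression)
  Rx@0 = -5835.4500 N
  Ry@0 = -2749.1657 N
  Ry@4 = +6230.7157 N

-2249.579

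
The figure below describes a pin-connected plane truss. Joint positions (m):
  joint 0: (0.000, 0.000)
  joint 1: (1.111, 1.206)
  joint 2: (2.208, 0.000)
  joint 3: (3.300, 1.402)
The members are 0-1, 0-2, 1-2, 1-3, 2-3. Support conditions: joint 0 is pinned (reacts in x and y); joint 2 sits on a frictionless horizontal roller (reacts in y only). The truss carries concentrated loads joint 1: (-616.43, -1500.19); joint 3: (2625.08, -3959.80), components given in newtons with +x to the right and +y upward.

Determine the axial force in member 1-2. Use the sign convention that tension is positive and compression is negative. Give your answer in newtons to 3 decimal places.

N=4 nodes, M=5 members, R=3 reactions → 2N=8, M+R=8
member 0 (0-1): L=1.6397, (cx,cy)=(0.6775,0.7355)
member 1 (0-2): L=2.2080, (cx,cy)=(1.0000,0.0000)
member 2 (1-2): L=1.6303, (cx,cy)=(0.6729,-0.7397)
member 3 (1-3): L=2.1978, (cx,cy)=(0.9960,0.0892)
member 4 (2-3): L=1.7771, (cx,cy)=(0.6145,0.7889)
solve A·x = −loads:
  F[0-1] = +3457.8449 N (tension)
  F[0-2] = -334.1963 N (compression)
  F[1-2] = -4723.0294 N (compression)
  F[1-3] = +6161.8918 N (tension)
  F[2-3] = -5715.7684 N (compression)
  Rx@0 = -2008.6500 N
  Ry@0 = -2543.1797 N
  Ry@2 = +8003.1697 N

-4723.029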